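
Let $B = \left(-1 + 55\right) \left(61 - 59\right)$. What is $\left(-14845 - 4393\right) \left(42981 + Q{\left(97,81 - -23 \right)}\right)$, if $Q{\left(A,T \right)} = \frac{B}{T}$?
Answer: $- \frac{10749549927}{13} \approx -8.2689 \cdot 10^{8}$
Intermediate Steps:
$B = 108$ ($B = 54 \cdot 2 = 108$)
$Q{\left(A,T \right)} = \frac{108}{T}$
$\left(-14845 - 4393\right) \left(42981 + Q{\left(97,81 - -23 \right)}\right) = \left(-14845 - 4393\right) \left(42981 + \frac{108}{81 - -23}\right) = - 19238 \left(42981 + \frac{108}{81 + 23}\right) = - 19238 \left(42981 + \frac{108}{104}\right) = - 19238 \left(42981 + 108 \cdot \frac{1}{104}\right) = - 19238 \left(42981 + \frac{27}{26}\right) = \left(-19238\right) \frac{1117533}{26} = - \frac{10749549927}{13}$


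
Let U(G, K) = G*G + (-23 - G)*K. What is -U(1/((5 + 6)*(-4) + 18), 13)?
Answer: 201785/676 ≈ 298.50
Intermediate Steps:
U(G, K) = G² + K*(-23 - G)
-U(1/((5 + 6)*(-4) + 18), 13) = -((1/((5 + 6)*(-4) + 18))² - 23*13 - 1*13/((5 + 6)*(-4) + 18)) = -((1/(11*(-4) + 18))² - 299 - 1*13/(11*(-4) + 18)) = -((1/(-44 + 18))² - 299 - 1*13/(-44 + 18)) = -((1/(-26))² - 299 - 1*13/(-26)) = -((-1/26)² - 299 - 1*(-1/26)*13) = -(1/676 - 299 + ½) = -1*(-201785/676) = 201785/676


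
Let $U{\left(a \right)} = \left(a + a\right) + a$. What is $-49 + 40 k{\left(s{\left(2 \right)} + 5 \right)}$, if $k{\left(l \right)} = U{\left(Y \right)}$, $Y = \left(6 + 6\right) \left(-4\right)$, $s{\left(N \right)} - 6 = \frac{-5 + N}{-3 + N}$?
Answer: $-5809$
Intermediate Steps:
$s{\left(N \right)} = 6 + \frac{-5 + N}{-3 + N}$
$Y = -48$ ($Y = 12 \left(-4\right) = -48$)
$U{\left(a \right)} = 3 a$ ($U{\left(a \right)} = 2 a + a = 3 a$)
$k{\left(l \right)} = -144$ ($k{\left(l \right)} = 3 \left(-48\right) = -144$)
$-49 + 40 k{\left(s{\left(2 \right)} + 5 \right)} = -49 + 40 \left(-144\right) = -49 - 5760 = -5809$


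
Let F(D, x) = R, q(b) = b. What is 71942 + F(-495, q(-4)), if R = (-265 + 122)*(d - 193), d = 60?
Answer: 90961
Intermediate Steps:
R = 19019 (R = (-265 + 122)*(60 - 193) = -143*(-133) = 19019)
F(D, x) = 19019
71942 + F(-495, q(-4)) = 71942 + 19019 = 90961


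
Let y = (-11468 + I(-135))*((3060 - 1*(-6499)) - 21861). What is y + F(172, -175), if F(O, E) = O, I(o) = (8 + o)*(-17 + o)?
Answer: -96398300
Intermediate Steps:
I(o) = (-17 + o)*(8 + o)
y = -96398472 (y = (-11468 + (-136 + (-135)**2 - 9*(-135)))*((3060 - 1*(-6499)) - 21861) = (-11468 + (-136 + 18225 + 1215))*((3060 + 6499) - 21861) = (-11468 + 19304)*(9559 - 21861) = 7836*(-12302) = -96398472)
y + F(172, -175) = -96398472 + 172 = -96398300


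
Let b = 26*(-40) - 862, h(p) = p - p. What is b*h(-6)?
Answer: 0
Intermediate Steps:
h(p) = 0
b = -1902 (b = -1040 - 862 = -1902)
b*h(-6) = -1902*0 = 0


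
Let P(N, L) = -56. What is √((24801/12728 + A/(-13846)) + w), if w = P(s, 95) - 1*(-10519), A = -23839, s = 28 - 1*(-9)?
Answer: √10988050243843974/1024604 ≈ 102.31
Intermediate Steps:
s = 37 (s = 28 + 9 = 37)
w = 10463 (w = -56 - 1*(-10519) = -56 + 10519 = 10463)
√((24801/12728 + A/(-13846)) + w) = √((24801/12728 - 23839/(-13846)) + 10463) = √((24801*(1/12728) - 23839*(-1/13846)) + 10463) = √((24801/12728 + 23839/13846) + 10463) = √(7521133/2049208 + 10463) = √(21448384437/2049208) = √10988050243843974/1024604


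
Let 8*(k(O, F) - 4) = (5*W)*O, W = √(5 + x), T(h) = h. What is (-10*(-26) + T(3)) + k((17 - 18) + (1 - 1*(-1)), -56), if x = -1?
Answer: 1073/4 ≈ 268.25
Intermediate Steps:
W = 2 (W = √(5 - 1) = √4 = 2)
k(O, F) = 4 + 5*O/4 (k(O, F) = 4 + ((5*2)*O)/8 = 4 + (10*O)/8 = 4 + 5*O/4)
(-10*(-26) + T(3)) + k((17 - 18) + (1 - 1*(-1)), -56) = (-10*(-26) + 3) + (4 + 5*((17 - 18) + (1 - 1*(-1)))/4) = (260 + 3) + (4 + 5*(-1 + (1 + 1))/4) = 263 + (4 + 5*(-1 + 2)/4) = 263 + (4 + (5/4)*1) = 263 + (4 + 5/4) = 263 + 21/4 = 1073/4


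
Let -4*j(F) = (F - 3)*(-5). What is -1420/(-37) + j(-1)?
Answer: 1235/37 ≈ 33.378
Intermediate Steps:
j(F) = -15/4 + 5*F/4 (j(F) = -(F - 3)*(-5)/4 = -(-3 + F)*(-5)/4 = -(15 - 5*F)/4 = -15/4 + 5*F/4)
-1420/(-37) + j(-1) = -1420/(-37) + (-15/4 + (5/4)*(-1)) = -1420*(-1)/37 + (-15/4 - 5/4) = -20*(-71/37) - 5 = 1420/37 - 5 = 1235/37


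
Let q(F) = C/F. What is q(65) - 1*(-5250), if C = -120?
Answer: 68226/13 ≈ 5248.2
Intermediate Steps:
q(F) = -120/F
q(65) - 1*(-5250) = -120/65 - 1*(-5250) = -120*1/65 + 5250 = -24/13 + 5250 = 68226/13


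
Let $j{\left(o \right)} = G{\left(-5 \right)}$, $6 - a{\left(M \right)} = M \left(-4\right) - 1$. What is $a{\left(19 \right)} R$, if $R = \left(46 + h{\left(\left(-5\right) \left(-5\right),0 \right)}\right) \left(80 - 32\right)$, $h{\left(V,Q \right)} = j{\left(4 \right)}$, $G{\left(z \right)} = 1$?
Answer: $187248$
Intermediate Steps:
$a{\left(M \right)} = 7 + 4 M$ ($a{\left(M \right)} = 6 - \left(M \left(-4\right) - 1\right) = 6 - \left(- 4 M - 1\right) = 6 - \left(-1 - 4 M\right) = 6 + \left(1 + 4 M\right) = 7 + 4 M$)
$j{\left(o \right)} = 1$
$h{\left(V,Q \right)} = 1$
$R = 2256$ ($R = \left(46 + 1\right) \left(80 - 32\right) = 47 \cdot 48 = 2256$)
$a{\left(19 \right)} R = \left(7 + 4 \cdot 19\right) 2256 = \left(7 + 76\right) 2256 = 83 \cdot 2256 = 187248$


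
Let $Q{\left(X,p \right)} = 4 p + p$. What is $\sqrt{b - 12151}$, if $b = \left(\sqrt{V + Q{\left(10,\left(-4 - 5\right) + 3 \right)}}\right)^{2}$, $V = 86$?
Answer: $i \sqrt{12095} \approx 109.98 i$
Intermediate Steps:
$Q{\left(X,p \right)} = 5 p$
$b = 56$ ($b = \left(\sqrt{86 + 5 \left(\left(-4 - 5\right) + 3\right)}\right)^{2} = \left(\sqrt{86 + 5 \left(-9 + 3\right)}\right)^{2} = \left(\sqrt{86 + 5 \left(-6\right)}\right)^{2} = \left(\sqrt{86 - 30}\right)^{2} = \left(\sqrt{56}\right)^{2} = \left(2 \sqrt{14}\right)^{2} = 56$)
$\sqrt{b - 12151} = \sqrt{56 - 12151} = \sqrt{-12095} = i \sqrt{12095}$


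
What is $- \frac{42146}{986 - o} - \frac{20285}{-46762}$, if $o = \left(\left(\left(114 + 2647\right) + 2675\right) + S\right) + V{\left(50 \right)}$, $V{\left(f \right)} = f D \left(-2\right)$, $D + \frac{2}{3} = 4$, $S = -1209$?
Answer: $\frac{468418447}{31377302} \approx 14.929$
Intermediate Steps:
$D = \frac{10}{3}$ ($D = - \frac{2}{3} + 4 = \frac{10}{3} \approx 3.3333$)
$V{\left(f \right)} = - \frac{20 f}{3}$ ($V{\left(f \right)} = f \frac{10}{3} \left(-2\right) = \frac{10 f}{3} \left(-2\right) = - \frac{20 f}{3}$)
$o = \frac{11681}{3}$ ($o = \left(\left(\left(114 + 2647\right) + 2675\right) - 1209\right) - \frac{1000}{3} = \left(\left(2761 + 2675\right) - 1209\right) - \frac{1000}{3} = \left(5436 - 1209\right) - \frac{1000}{3} = 4227 - \frac{1000}{3} = \frac{11681}{3} \approx 3893.7$)
$- \frac{42146}{986 - o} - \frac{20285}{-46762} = - \frac{42146}{986 - \frac{11681}{3}} - \frac{20285}{-46762} = - \frac{42146}{986 - \frac{11681}{3}} - - \frac{20285}{46762} = - \frac{42146}{- \frac{8723}{3}} + \frac{20285}{46762} = \left(-42146\right) \left(- \frac{3}{8723}\right) + \frac{20285}{46762} = \frac{9726}{671} + \frac{20285}{46762} = \frac{468418447}{31377302}$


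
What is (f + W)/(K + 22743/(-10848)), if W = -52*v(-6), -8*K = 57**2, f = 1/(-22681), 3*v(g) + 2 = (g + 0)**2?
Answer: 5000056544/3463456743 ≈ 1.4437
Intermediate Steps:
v(g) = -2/3 + g**2/3 (v(g) = -2/3 + (g + 0)**2/3 = -2/3 + g**2/3)
f = -1/22681 ≈ -4.4090e-5
K = -3249/8 (K = -1/8*57**2 = -1/8*3249 = -3249/8 ≈ -406.13)
W = -1768/3 (W = -52*(-2/3 + (1/3)*(-6)**2) = -52*(-2/3 + (1/3)*36) = -52*(-2/3 + 12) = -52*34/3 = -1768/3 ≈ -589.33)
(f + W)/(K + 22743/(-10848)) = (-1/22681 - 1768/3)/(-3249/8 + 22743/(-10848)) = -40100011/(68043*(-3249/8 + 22743*(-1/10848))) = -40100011/(68043*(-3249/8 - 7581/3616)) = -40100011/(68043*(-1476129/3616)) = -40100011/68043*(-3616/1476129) = 5000056544/3463456743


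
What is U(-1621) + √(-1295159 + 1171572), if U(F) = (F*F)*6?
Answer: 15765846 + I*√123587 ≈ 1.5766e+7 + 351.55*I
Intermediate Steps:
U(F) = 6*F² (U(F) = F²*6 = 6*F²)
U(-1621) + √(-1295159 + 1171572) = 6*(-1621)² + √(-1295159 + 1171572) = 6*2627641 + √(-123587) = 15765846 + I*√123587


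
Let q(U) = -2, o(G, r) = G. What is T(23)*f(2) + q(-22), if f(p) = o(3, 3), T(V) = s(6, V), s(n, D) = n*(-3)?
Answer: -56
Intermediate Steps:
s(n, D) = -3*n
T(V) = -18 (T(V) = -3*6 = -18)
f(p) = 3
T(23)*f(2) + q(-22) = -18*3 - 2 = -54 - 2 = -56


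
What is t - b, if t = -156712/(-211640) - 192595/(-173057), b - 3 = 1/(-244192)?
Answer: -98607279688493/85997339611040 ≈ -1.1466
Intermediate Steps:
b = 732575/244192 (b = 3 + 1/(-244192) = 3 - 1/244192 = 732575/244192 ≈ 3.0000)
t = 8485114298/4578222935 (t = -156712*(-1/211640) - 192595*(-1/173057) = 19589/26455 + 192595/173057 = 8485114298/4578222935 ≈ 1.8534)
t - b = 8485114298/4578222935 - 1*732575/244192 = 8485114298/4578222935 - 732575/244192 = -98607279688493/85997339611040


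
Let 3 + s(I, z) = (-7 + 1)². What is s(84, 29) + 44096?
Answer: 44129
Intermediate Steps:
s(I, z) = 33 (s(I, z) = -3 + (-7 + 1)² = -3 + (-6)² = -3 + 36 = 33)
s(84, 29) + 44096 = 33 + 44096 = 44129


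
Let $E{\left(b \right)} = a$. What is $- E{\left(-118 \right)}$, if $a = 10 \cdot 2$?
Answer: $-20$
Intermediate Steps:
$a = 20$
$E{\left(b \right)} = 20$
$- E{\left(-118 \right)} = \left(-1\right) 20 = -20$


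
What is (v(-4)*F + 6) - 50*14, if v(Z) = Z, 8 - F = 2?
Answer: -718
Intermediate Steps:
F = 6 (F = 8 - 1*2 = 8 - 2 = 6)
(v(-4)*F + 6) - 50*14 = (-4*6 + 6) - 50*14 = (-24 + 6) - 700 = -18 - 700 = -718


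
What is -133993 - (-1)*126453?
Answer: -7540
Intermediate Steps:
-133993 - (-1)*126453 = -133993 - 1*(-126453) = -133993 + 126453 = -7540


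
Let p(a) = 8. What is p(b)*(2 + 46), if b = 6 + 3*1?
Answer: 384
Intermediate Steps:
b = 9 (b = 6 + 3 = 9)
p(b)*(2 + 46) = 8*(2 + 46) = 8*48 = 384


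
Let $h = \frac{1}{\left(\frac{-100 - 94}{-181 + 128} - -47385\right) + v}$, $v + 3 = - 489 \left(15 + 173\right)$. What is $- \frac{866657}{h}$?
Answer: $\frac{2046139044092}{53} \approx 3.8606 \cdot 10^{10}$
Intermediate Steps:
$v = -91935$ ($v = -3 - 489 \left(15 + 173\right) = -3 - 91932 = -91935$)
$h = - \frac{53}{2360956}$ ($h = \frac{1}{\left(\frac{-100 - 94}{-181 + 128} - -47385\right) - 91935} = \frac{1}{\left(- \frac{194}{-53} + 47385\right) - 91935} = \frac{1}{\left(\left(-194\right) \left(- \frac{1}{53}\right) + 47385\right) - 91935} = \frac{1}{\left(\frac{194}{53} + 47385\right) - 91935} = \frac{1}{\frac{2511599}{53} - 91935} = \frac{1}{- \frac{2360956}{53}} = - \frac{53}{2360956} \approx -2.2449 \cdot 10^{-5}$)
$- \frac{866657}{h} = - \frac{866657}{- \frac{53}{2360956}} = \left(-866657\right) \left(- \frac{2360956}{53}\right) = \frac{2046139044092}{53}$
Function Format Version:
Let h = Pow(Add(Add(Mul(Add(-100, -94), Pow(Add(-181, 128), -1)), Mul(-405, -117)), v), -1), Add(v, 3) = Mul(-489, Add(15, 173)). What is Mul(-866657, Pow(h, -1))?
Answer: Rational(2046139044092, 53) ≈ 3.8606e+10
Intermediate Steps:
v = -91935 (v = Add(-3, Mul(-489, Add(15, 173))) = Add(-3, Mul(-489, 188)) = Add(-3, -91932) = -91935)
h = Rational(-53, 2360956) (h = Pow(Add(Add(Mul(Add(-100, -94), Pow(Add(-181, 128), -1)), Mul(-405, -117)), -91935), -1) = Pow(Add(Add(Mul(-194, Pow(-53, -1)), 47385), -91935), -1) = Pow(Add(Add(Mul(-194, Rational(-1, 53)), 47385), -91935), -1) = Pow(Add(Add(Rational(194, 53), 47385), -91935), -1) = Pow(Add(Rational(2511599, 53), -91935), -1) = Pow(Rational(-2360956, 53), -1) = Rational(-53, 2360956) ≈ -2.2449e-5)
Mul(-866657, Pow(h, -1)) = Mul(-866657, Pow(Rational(-53, 2360956), -1)) = Mul(-866657, Rational(-2360956, 53)) = Rational(2046139044092, 53)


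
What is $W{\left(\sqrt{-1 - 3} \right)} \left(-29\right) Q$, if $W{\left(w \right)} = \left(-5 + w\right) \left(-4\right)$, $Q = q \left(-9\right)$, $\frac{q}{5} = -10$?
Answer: $-261000 + 104400 i \approx -2.61 \cdot 10^{5} + 1.044 \cdot 10^{5} i$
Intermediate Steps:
$q = -50$ ($q = 5 \left(-10\right) = -50$)
$Q = 450$ ($Q = \left(-50\right) \left(-9\right) = 450$)
$W{\left(w \right)} = 20 - 4 w$
$W{\left(\sqrt{-1 - 3} \right)} \left(-29\right) Q = \left(20 - 4 \sqrt{-1 - 3}\right) \left(-29\right) 450 = \left(20 - 4 \sqrt{-4}\right) \left(-29\right) 450 = \left(20 - 4 \cdot 2 i\right) \left(-29\right) 450 = \left(20 - 8 i\right) \left(-29\right) 450 = \left(-580 + 232 i\right) 450 = -261000 + 104400 i$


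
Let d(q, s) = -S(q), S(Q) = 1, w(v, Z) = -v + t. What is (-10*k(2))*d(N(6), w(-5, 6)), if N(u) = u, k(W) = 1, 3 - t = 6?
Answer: 10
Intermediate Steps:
t = -3 (t = 3 - 1*6 = 3 - 6 = -3)
w(v, Z) = -3 - v (w(v, Z) = -v - 3 = -3 - v)
d(q, s) = -1 (d(q, s) = -1*1 = -1)
(-10*k(2))*d(N(6), w(-5, 6)) = -10*1*(-1) = -10*(-1) = 10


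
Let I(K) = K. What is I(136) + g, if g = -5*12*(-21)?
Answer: 1396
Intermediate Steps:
g = 1260 (g = -60*(-21) = 1260)
I(136) + g = 136 + 1260 = 1396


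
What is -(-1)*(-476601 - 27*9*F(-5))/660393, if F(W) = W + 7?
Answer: -159029/220131 ≈ -0.72243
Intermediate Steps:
F(W) = 7 + W
-(-1)*(-476601 - 27*9*F(-5))/660393 = -(-1)*(-476601 - 27*9*(7 - 5))/660393 = -(-1)*(-476601 - 243*2)*(1/660393) = -(-1)*(-476601 - 1*486)*(1/660393) = -(-1)*(-476601 - 486)*(1/660393) = -(-1)*(-477087)*(1/660393) = -1*477087*(1/660393) = -477087*1/660393 = -159029/220131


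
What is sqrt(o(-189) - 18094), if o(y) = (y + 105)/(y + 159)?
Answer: 2*I*sqrt(113070)/5 ≈ 134.5*I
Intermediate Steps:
o(y) = (105 + y)/(159 + y)
sqrt(o(-189) - 18094) = sqrt((105 - 189)/(159 - 189) - 18094) = sqrt(-84/(-30) - 18094) = sqrt(-1/30*(-84) - 18094) = sqrt(14/5 - 18094) = sqrt(-90456/5) = 2*I*sqrt(113070)/5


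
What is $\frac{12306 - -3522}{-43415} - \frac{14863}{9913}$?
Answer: $- \frac{802180109}{430372895} \approx -1.8639$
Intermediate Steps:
$\frac{12306 - -3522}{-43415} - \frac{14863}{9913} = \left(12306 + 3522\right) \left(- \frac{1}{43415}\right) - \frac{14863}{9913} = 15828 \left(- \frac{1}{43415}\right) - \frac{14863}{9913} = - \frac{15828}{43415} - \frac{14863}{9913} = - \frac{802180109}{430372895}$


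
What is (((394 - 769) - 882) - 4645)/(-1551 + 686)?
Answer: 5902/865 ≈ 6.8231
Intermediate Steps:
(((394 - 769) - 882) - 4645)/(-1551 + 686) = ((-375 - 882) - 4645)/(-865) = (-1257 - 4645)*(-1/865) = -5902*(-1/865) = 5902/865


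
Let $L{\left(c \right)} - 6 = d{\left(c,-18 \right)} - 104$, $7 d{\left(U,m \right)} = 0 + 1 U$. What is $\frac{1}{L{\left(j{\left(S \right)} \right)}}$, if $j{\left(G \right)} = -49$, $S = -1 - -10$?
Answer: $- \frac{1}{105} \approx -0.0095238$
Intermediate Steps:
$d{\left(U,m \right)} = \frac{U}{7}$ ($d{\left(U,m \right)} = \frac{0 + 1 U}{7} = \frac{0 + U}{7} = \frac{U}{7}$)
$S = 9$ ($S = -1 + 10 = 9$)
$L{\left(c \right)} = -98 + \frac{c}{7}$ ($L{\left(c \right)} = 6 + \left(\frac{c}{7} - 104\right) = 6 + \left(-104 + \frac{c}{7}\right) = -98 + \frac{c}{7}$)
$\frac{1}{L{\left(j{\left(S \right)} \right)}} = \frac{1}{-98 + \frac{1}{7} \left(-49\right)} = \frac{1}{-98 - 7} = \frac{1}{-105} = - \frac{1}{105}$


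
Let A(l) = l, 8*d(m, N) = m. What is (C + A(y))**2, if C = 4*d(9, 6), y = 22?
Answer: 2809/4 ≈ 702.25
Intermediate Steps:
d(m, N) = m/8
C = 9/2 (C = 4*((1/8)*9) = 4*(9/8) = 9/2 ≈ 4.5000)
(C + A(y))**2 = (9/2 + 22)**2 = (53/2)**2 = 2809/4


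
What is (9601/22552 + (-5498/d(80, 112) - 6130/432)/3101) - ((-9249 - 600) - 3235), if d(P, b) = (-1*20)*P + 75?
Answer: 9419221258050473/719880559650 ≈ 13084.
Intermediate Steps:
d(P, b) = 75 - 20*P (d(P, b) = -20*P + 75 = 75 - 20*P)
(9601/22552 + (-5498/d(80, 112) - 6130/432)/3101) - ((-9249 - 600) - 3235) = (9601/22552 + (-5498/(75 - 20*80) - 6130/432)/3101) - ((-9249 - 600) - 3235) = (9601*(1/22552) + (-5498/(75 - 1600) - 6130*1/432)*(1/3101)) - (-9849 - 3235) = (9601/22552 + (-5498/(-1525) - 3065/216)*(1/3101)) - 1*(-13084) = (9601/22552 + (-5498*(-1/1525) - 3065/216)*(1/3101)) + 13084 = (9601/22552 + (5498/1525 - 3065/216)*(1/3101)) + 13084 = (9601/22552 - 3486557/329400*1/3101) + 13084 = (9601/22552 - 3486557/1021469400) + 13084 = 304015589873/719880559650 + 13084 = 9419221258050473/719880559650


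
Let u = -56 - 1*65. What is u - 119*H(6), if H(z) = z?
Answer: -835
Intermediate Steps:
u = -121 (u = -56 - 65 = -121)
u - 119*H(6) = -121 - 119*6 = -121 - 714 = -835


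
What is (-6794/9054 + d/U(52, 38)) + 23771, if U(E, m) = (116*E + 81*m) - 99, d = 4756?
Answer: 969676497532/40792797 ≈ 23771.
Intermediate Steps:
U(E, m) = -99 + 81*m + 116*E (U(E, m) = (81*m + 116*E) - 99 = -99 + 81*m + 116*E)
(-6794/9054 + d/U(52, 38)) + 23771 = (-6794/9054 + 4756/(-99 + 81*38 + 116*52)) + 23771 = (-6794*1/9054 + 4756/(-99 + 3078 + 6032)) + 23771 = (-3397/4527 + 4756/9011) + 23771 = -9079955/40792797 + 23771 = 969676497532/40792797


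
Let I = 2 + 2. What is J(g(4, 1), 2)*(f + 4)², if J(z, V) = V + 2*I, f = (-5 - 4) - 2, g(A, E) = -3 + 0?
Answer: 490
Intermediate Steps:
I = 4
g(A, E) = -3
f = -11 (f = -9 - 2 = -11)
J(z, V) = 8 + V (J(z, V) = V + 2*4 = V + 8 = 8 + V)
J(g(4, 1), 2)*(f + 4)² = (8 + 2)*(-11 + 4)² = 10*(-7)² = 10*49 = 490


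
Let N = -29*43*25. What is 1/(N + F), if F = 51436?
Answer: 1/20261 ≈ 4.9356e-5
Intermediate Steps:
N = -31175 (N = -1247*25 = -31175)
1/(N + F) = 1/(-31175 + 51436) = 1/20261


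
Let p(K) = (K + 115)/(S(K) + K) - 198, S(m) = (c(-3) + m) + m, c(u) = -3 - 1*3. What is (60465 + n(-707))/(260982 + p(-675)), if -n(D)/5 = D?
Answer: 1015500/4137913 ≈ 0.24541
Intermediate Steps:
c(u) = -6 (c(u) = -3 - 3 = -6)
S(m) = -6 + 2*m (S(m) = (-6 + m) + m = -6 + 2*m)
n(D) = -5*D
p(K) = -198 + (115 + K)/(-6 + 3*K) (p(K) = (K + 115)/((-6 + 2*K) + K) - 198 = (115 + K)/(-6 + 3*K) - 198 = -198 + (115 + K)/(-6 + 3*K))
(60465 + n(-707))/(260982 + p(-675)) = (60465 - 5*(-707))/(260982 + (1303 - 593*(-675))/(3*(-2 - 675))) = (60465 + 3535)/(260982 + (⅓)*(1303 + 400275)/(-677)) = 64000/(260982 + (⅓)*(-1/677)*401578) = 64000/(260982 - 401578/2031) = 64000/(529652864/2031) = 64000*(2031/529652864) = 1015500/4137913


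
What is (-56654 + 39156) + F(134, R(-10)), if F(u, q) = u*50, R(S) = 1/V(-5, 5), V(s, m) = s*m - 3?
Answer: -10798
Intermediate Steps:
V(s, m) = -3 + m*s (V(s, m) = m*s - 3 = -3 + m*s)
R(S) = -1/28 (R(S) = 1/(-3 + 5*(-5)) = 1/(-3 - 25) = 1/(-28) = -1/28)
F(u, q) = 50*u
(-56654 + 39156) + F(134, R(-10)) = (-56654 + 39156) + 50*134 = -17498 + 6700 = -10798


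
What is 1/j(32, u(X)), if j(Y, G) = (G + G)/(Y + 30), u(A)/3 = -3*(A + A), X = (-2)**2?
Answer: -31/72 ≈ -0.43056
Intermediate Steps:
X = 4
u(A) = -18*A (u(A) = 3*(-3*(A + A)) = 3*(-6*A) = -18*A)
j(Y, G) = 2*G/(30 + Y) (j(Y, G) = (2*G)/(30 + Y) = 2*G/(30 + Y))
1/j(32, u(X)) = 1/(2*(-18*4)/(30 + 32)) = 1/(2*(-72)/62) = 1/(2*(-72)*(1/62)) = 1/(-72/31) = -31/72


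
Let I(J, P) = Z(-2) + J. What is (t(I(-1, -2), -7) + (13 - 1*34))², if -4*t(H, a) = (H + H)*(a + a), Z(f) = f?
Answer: 1764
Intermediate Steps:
I(J, P) = -2 + J
t(H, a) = -H*a (t(H, a) = -(H + H)*(a + a)/4 = -2*H*2*a/4 = -H*a)
(t(I(-1, -2), -7) + (13 - 1*34))² = (-1*(-2 - 1)*(-7) + (13 - 1*34))² = (-1*(-3)*(-7) + (13 - 34))² = (-21 - 21)² = (-42)² = 1764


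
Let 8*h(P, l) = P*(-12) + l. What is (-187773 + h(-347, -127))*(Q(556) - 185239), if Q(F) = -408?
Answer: 278126496109/8 ≈ 3.4766e+10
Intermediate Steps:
h(P, l) = -3*P/2 + l/8 (h(P, l) = (P*(-12) + l)/8 = (-12*P + l)/8 = (l - 12*P)/8 = -3*P/2 + l/8)
(-187773 + h(-347, -127))*(Q(556) - 185239) = (-187773 + (-3/2*(-347) + (⅛)*(-127)))*(-408 - 185239) = (-187773 + (1041/2 - 127/8))*(-185647) = (-187773 + 4037/8)*(-185647) = -1498147/8*(-185647) = 278126496109/8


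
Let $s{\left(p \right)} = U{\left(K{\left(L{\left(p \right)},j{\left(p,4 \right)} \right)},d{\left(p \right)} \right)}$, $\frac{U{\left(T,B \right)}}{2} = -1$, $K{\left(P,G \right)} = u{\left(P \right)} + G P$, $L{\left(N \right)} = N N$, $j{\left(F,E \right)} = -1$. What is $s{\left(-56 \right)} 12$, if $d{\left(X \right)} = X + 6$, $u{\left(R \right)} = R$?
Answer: $-24$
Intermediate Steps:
$L{\left(N \right)} = N^{2}$
$d{\left(X \right)} = 6 + X$
$K{\left(P,G \right)} = P + G P$
$U{\left(T,B \right)} = -2$ ($U{\left(T,B \right)} = 2 \left(-1\right) = -2$)
$s{\left(p \right)} = -2$
$s{\left(-56 \right)} 12 = \left(-2\right) 12 = -24$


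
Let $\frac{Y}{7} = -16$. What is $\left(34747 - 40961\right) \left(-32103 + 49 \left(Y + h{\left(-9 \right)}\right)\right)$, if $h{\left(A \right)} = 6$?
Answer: $231763558$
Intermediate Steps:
$Y = -112$ ($Y = 7 \left(-16\right) = -112$)
$\left(34747 - 40961\right) \left(-32103 + 49 \left(Y + h{\left(-9 \right)}\right)\right) = \left(34747 - 40961\right) \left(-32103 + 49 \left(-112 + 6\right)\right) = - 6214 \left(-32103 + 49 \left(-106\right)\right) = - 6214 \left(-32103 - 5194\right) = \left(-6214\right) \left(-37297\right) = 231763558$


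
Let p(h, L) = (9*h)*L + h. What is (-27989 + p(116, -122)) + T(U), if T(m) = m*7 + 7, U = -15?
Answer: -155339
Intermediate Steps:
p(h, L) = h + 9*L*h (p(h, L) = 9*L*h + h = h + 9*L*h)
T(m) = 7 + 7*m (T(m) = 7*m + 7 = 7 + 7*m)
(-27989 + p(116, -122)) + T(U) = (-27989 + 116*(1 + 9*(-122))) + (7 + 7*(-15)) = (-27989 + 116*(1 - 1098)) + (7 - 105) = (-27989 + 116*(-1097)) - 98 = (-27989 - 127252) - 98 = -155241 - 98 = -155339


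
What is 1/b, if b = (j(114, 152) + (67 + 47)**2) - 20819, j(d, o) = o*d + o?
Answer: 1/9657 ≈ 0.00010355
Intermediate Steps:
j(d, o) = o + d*o (j(d, o) = d*o + o = o + d*o)
b = 9657 (b = (152*(1 + 114) + (67 + 47)**2) - 20819 = (152*115 + 114**2) - 20819 = (17480 + 12996) - 20819 = 30476 - 20819 = 9657)
1/b = 1/9657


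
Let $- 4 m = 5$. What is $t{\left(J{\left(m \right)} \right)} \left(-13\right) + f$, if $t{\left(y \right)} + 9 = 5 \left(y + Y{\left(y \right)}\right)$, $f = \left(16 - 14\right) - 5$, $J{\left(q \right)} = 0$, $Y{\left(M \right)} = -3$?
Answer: $309$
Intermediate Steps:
$m = - \frac{5}{4}$ ($m = \left(- \frac{1}{4}\right) 5 = - \frac{5}{4} \approx -1.25$)
$f = -3$ ($f = 2 - 5 = -3$)
$t{\left(y \right)} = -24 + 5 y$ ($t{\left(y \right)} = -9 + 5 \left(y - 3\right) = -9 + 5 \left(-3 + y\right) = -9 + \left(-15 + 5 y\right) = -24 + 5 y$)
$t{\left(J{\left(m \right)} \right)} \left(-13\right) + f = \left(-24 + 5 \cdot 0\right) \left(-13\right) - 3 = \left(-24 + 0\right) \left(-13\right) - 3 = \left(-24\right) \left(-13\right) - 3 = 312 - 3 = 309$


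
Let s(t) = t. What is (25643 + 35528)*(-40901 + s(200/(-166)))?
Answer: -2502028771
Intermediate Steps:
(25643 + 35528)*(-40901 + s(200/(-166))) = (25643 + 35528)*(-40901 + 200/(-166)) = 61171*(-40901 + 200*(-1/166)) = 61171*(-40901 - 100/83) = 61171*(-3394883/83) = -2502028771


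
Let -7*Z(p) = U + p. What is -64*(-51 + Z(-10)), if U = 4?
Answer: 22464/7 ≈ 3209.1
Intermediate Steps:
Z(p) = -4/7 - p/7 (Z(p) = -(4 + p)/7 = -4/7 - p/7)
-64*(-51 + Z(-10)) = -64*(-51 + (-4/7 - ⅐*(-10))) = -64*(-51 + (-4/7 + 10/7)) = -64*(-51 + 6/7) = -64*(-351/7) = 22464/7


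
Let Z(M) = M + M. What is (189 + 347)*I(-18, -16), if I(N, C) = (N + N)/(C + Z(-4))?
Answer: 804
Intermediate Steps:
Z(M) = 2*M
I(N, C) = 2*N/(-8 + C) (I(N, C) = (N + N)/(C + 2*(-4)) = (2*N)/(C - 8) = (2*N)/(-8 + C) = 2*N/(-8 + C))
(189 + 347)*I(-18, -16) = (189 + 347)*(2*(-18)/(-8 - 16)) = 536*(2*(-18)/(-24)) = 536*(2*(-18)*(-1/24)) = 536*(3/2) = 804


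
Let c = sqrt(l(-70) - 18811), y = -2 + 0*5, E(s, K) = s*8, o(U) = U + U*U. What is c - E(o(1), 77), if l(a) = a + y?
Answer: -16 + I*sqrt(18883) ≈ -16.0 + 137.42*I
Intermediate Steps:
o(U) = U + U**2
E(s, K) = 8*s
y = -2 (y = -2 + 0 = -2)
l(a) = -2 + a (l(a) = a - 2 = -2 + a)
c = I*sqrt(18883) (c = sqrt((-2 - 70) - 18811) = sqrt(-72 - 18811) = sqrt(-18883) = I*sqrt(18883) ≈ 137.42*I)
c - E(o(1), 77) = I*sqrt(18883) - 8*1*(1 + 1) = I*sqrt(18883) - 8*1*2 = I*sqrt(18883) - 8*2 = I*sqrt(18883) - 1*16 = I*sqrt(18883) - 16 = -16 + I*sqrt(18883)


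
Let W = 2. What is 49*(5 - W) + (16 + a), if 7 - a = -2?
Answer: 172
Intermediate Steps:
a = 9 (a = 7 - 1*(-2) = 7 + 2 = 9)
49*(5 - W) + (16 + a) = 49*(5 - 1*2) + (16 + 9) = 49*(5 - 2) + 25 = 49*3 + 25 = 147 + 25 = 172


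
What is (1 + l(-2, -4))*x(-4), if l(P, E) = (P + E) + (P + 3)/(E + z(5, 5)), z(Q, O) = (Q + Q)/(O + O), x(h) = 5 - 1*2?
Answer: -16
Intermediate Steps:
x(h) = 3 (x(h) = 5 - 2 = 3)
z(Q, O) = Q/O (z(Q, O) = (2*Q)/((2*O)) = (2*Q)*(1/(2*O)) = Q/O)
l(P, E) = E + P + (3 + P)/(1 + E) (l(P, E) = (P + E) + (P + 3)/(E + 5/5) = (E + P) + (3 + P)/(E + 5*(⅕)) = (E + P) + (3 + P)/(E + 1) = (E + P) + (3 + P)/(1 + E) = E + P + (3 + P)/(1 + E))
(1 + l(-2, -4))*x(-4) = (1 + (3 - 4 + (-4)² + 2*(-2) - 4*(-2))/(1 - 4))*3 = (1 + (3 - 4 + 16 - 4 + 8)/(-3))*3 = (1 - ⅓*19)*3 = (1 - 19/3)*3 = -16/3*3 = -16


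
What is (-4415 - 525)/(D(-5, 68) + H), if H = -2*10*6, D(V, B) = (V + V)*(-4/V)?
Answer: 1235/32 ≈ 38.594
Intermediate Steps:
D(V, B) = -8 (D(V, B) = (2*V)*(-4/V) = -8)
H = -120 (H = -20*6 = -120)
(-4415 - 525)/(D(-5, 68) + H) = (-4415 - 525)/(-8 - 120) = -4940/(-128) = -4940*(-1/128) = 1235/32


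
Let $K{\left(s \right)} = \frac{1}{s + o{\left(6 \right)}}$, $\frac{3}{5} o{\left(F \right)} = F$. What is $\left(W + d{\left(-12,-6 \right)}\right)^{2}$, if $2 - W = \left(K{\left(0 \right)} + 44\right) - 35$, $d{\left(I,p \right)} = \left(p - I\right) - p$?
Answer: $\frac{2401}{100} \approx 24.01$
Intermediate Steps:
$o{\left(F \right)} = \frac{5 F}{3}$
$d{\left(I,p \right)} = - I$
$K{\left(s \right)} = \frac{1}{10 + s}$ ($K{\left(s \right)} = \frac{1}{s + \frac{5}{3} \cdot 6} = \frac{1}{s + 10} = \frac{1}{10 + s}$)
$W = - \frac{71}{10}$ ($W = 2 - \left(\left(\frac{1}{10 + 0} + 44\right) - 35\right) = 2 - \left(\left(\frac{1}{10} + 44\right) - 35\right) = 2 - \left(\frac{441}{10} - 35\right) = 2 - \frac{91}{10} = - \frac{71}{10} \approx -7.1$)
$\left(W + d{\left(-12,-6 \right)}\right)^{2} = \left(- \frac{71}{10} - -12\right)^{2} = \left(- \frac{71}{10} + 12\right)^{2} = \left(\frac{49}{10}\right)^{2} = \frac{2401}{100}$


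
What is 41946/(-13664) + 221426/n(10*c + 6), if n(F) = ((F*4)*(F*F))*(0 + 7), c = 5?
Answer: -453645803/149976064 ≈ -3.0248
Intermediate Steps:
n(F) = 28*F³ (n(F) = ((4*F)*F²)*7 = (4*F³)*7 = 28*F³)
41946/(-13664) + 221426/n(10*c + 6) = 41946/(-13664) + 221426/((28*(10*5 + 6)³)) = 41946*(-1/13664) + 221426/((28*(50 + 6)³)) = -20973/6832 + 221426/((28*56³)) = -20973/6832 + 221426/((28*175616)) = -20973/6832 + 221426/4917248 = -20973/6832 + 221426*(1/4917248) = -20973/6832 + 110713/2458624 = -453645803/149976064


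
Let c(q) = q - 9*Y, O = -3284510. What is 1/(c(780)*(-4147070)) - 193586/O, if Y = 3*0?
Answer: 62619545727109/1062445245084600 ≈ 0.058939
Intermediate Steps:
Y = 0
c(q) = q (c(q) = q - 9*0 = q + 0 = q)
1/(c(780)*(-4147070)) - 193586/O = 1/(780*(-4147070)) - 193586/(-3284510) = (1/780)*(-1/4147070) - 193586*(-1/3284510) = -1/3234714600 + 96793/1642255 = 62619545727109/1062445245084600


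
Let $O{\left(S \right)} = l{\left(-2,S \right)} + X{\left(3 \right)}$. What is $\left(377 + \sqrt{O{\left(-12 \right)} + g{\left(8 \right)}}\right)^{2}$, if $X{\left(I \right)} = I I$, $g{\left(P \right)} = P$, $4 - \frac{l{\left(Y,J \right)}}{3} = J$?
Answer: $\left(377 + \sqrt{65}\right)^{2} \approx 1.4827 \cdot 10^{5}$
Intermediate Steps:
$l{\left(Y,J \right)} = 12 - 3 J$
$X{\left(I \right)} = I^{2}$
$O{\left(S \right)} = 21 - 3 S$ ($O{\left(S \right)} = \left(12 - 3 S\right) + 3^{2} = \left(12 - 3 S\right) + 9 = 21 - 3 S$)
$\left(377 + \sqrt{O{\left(-12 \right)} + g{\left(8 \right)}}\right)^{2} = \left(377 + \sqrt{\left(21 - -36\right) + 8}\right)^{2} = \left(377 + \sqrt{\left(21 + 36\right) + 8}\right)^{2} = \left(377 + \sqrt{57 + 8}\right)^{2} = \left(377 + \sqrt{65}\right)^{2}$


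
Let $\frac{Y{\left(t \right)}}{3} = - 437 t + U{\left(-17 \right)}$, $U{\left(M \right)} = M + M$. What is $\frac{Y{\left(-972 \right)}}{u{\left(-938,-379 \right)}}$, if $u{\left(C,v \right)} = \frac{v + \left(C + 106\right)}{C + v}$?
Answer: $\frac{1678108230}{1211} \approx 1.3857 \cdot 10^{6}$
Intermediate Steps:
$U{\left(M \right)} = 2 M$
$u{\left(C,v \right)} = \frac{106 + C + v}{C + v}$ ($u{\left(C,v \right)} = \frac{v + \left(106 + C\right)}{C + v} = \frac{106 + C + v}{C + v}$)
$Y{\left(t \right)} = -102 - 1311 t$ ($Y{\left(t \right)} = 3 \left(- 437 t + 2 \left(-17\right)\right) = 3 \left(- 437 t - 34\right) = 3 \left(-34 - 437 t\right) = -102 - 1311 t$)
$\frac{Y{\left(-972 \right)}}{u{\left(-938,-379 \right)}} = \frac{-102 - -1274292}{\frac{1}{-938 - 379} \left(106 - 938 - 379\right)} = \frac{-102 + 1274292}{\frac{1}{-1317} \left(-1211\right)} = \frac{1274190}{\left(- \frac{1}{1317}\right) \left(-1211\right)} = \frac{1274190}{\frac{1211}{1317}} = 1274190 \cdot \frac{1317}{1211} = \frac{1678108230}{1211}$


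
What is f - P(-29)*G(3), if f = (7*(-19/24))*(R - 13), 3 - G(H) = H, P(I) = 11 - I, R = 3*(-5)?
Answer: 931/6 ≈ 155.17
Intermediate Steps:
R = -15
G(H) = 3 - H
f = 931/6 (f = (7*(-19/24))*(-15 - 13) = (7*(-19*1/24))*(-28) = (7*(-19/24))*(-28) = -133/24*(-28) = 931/6 ≈ 155.17)
f - P(-29)*G(3) = 931/6 - (11 - 1*(-29))*(3 - 1*3) = 931/6 - (11 + 29)*(3 - 3) = 931/6 - 40*0 = 931/6 - 1*0 = 931/6 + 0 = 931/6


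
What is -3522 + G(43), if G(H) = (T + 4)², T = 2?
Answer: -3486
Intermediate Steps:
G(H) = 36 (G(H) = (2 + 4)² = 6² = 36)
-3522 + G(43) = -3522 + 36 = -3486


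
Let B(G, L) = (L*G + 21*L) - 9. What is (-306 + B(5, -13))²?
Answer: 426409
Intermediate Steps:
B(G, L) = -9 + 21*L + G*L (B(G, L) = (G*L + 21*L) - 9 = (21*L + G*L) - 9 = -9 + 21*L + G*L)
(-306 + B(5, -13))² = (-306 + (-9 + 21*(-13) + 5*(-13)))² = (-306 + (-9 - 273 - 65))² = (-306 - 347)² = (-653)² = 426409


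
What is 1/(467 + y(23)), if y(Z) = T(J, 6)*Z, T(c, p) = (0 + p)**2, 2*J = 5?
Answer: 1/1295 ≈ 0.00077220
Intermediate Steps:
J = 5/2 (J = (1/2)*5 = 5/2 ≈ 2.5000)
T(c, p) = p**2
y(Z) = 36*Z (y(Z) = 6**2*Z = 36*Z)
1/(467 + y(23)) = 1/(467 + 36*23) = 1/(467 + 828) = 1/1295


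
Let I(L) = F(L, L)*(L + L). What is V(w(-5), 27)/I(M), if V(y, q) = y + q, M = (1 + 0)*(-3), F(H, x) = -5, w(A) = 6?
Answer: 11/10 ≈ 1.1000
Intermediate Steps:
M = -3 (M = 1*(-3) = -3)
V(y, q) = q + y
I(L) = -10*L (I(L) = -5*(L + L) = -10*L)
V(w(-5), 27)/I(M) = (27 + 6)/((-10*(-3))) = 33/30 = 33*(1/30) = 11/10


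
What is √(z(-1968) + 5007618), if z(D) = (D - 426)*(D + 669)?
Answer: 12*√56371 ≈ 2849.1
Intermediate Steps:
z(D) = (-426 + D)*(669 + D)
√(z(-1968) + 5007618) = √((-284994 + (-1968)² + 243*(-1968)) + 5007618) = √((-284994 + 3873024 - 478224) + 5007618) = √(3109806 + 5007618) = √8117424 = 12*√56371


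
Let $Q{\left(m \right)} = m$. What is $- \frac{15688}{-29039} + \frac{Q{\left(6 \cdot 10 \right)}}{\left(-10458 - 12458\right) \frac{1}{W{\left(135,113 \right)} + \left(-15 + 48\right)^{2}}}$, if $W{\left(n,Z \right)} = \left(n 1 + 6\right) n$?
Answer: $- \frac{8675835988}{166364431} \approx -52.15$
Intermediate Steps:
$W{\left(n,Z \right)} = n \left(6 + n\right)$ ($W{\left(n,Z \right)} = \left(n + 6\right) n = \left(6 + n\right) n = n \left(6 + n\right)$)
$- \frac{15688}{-29039} + \frac{Q{\left(6 \cdot 10 \right)}}{\left(-10458 - 12458\right) \frac{1}{W{\left(135,113 \right)} + \left(-15 + 48\right)^{2}}} = - \frac{15688}{-29039} + \frac{6 \cdot 10}{\left(-10458 - 12458\right) \frac{1}{135 \left(6 + 135\right) + \left(-15 + 48\right)^{2}}} = \left(-15688\right) \left(- \frac{1}{29039}\right) + \frac{60}{\left(-22916\right) \frac{1}{135 \cdot 141 + 33^{2}}} = \frac{15688}{29039} + \frac{60}{\left(-22916\right) \frac{1}{19035 + 1089}} = \frac{15688}{29039} + \frac{60}{\left(-22916\right) \frac{1}{20124}} = \frac{15688}{29039} + \frac{60}{- \frac{5729}{5031}} = \frac{15688}{29039} + 60 \left(- \frac{5031}{5729}\right) = \frac{15688}{29039} - \frac{301860}{5729} = - \frac{8675835988}{166364431}$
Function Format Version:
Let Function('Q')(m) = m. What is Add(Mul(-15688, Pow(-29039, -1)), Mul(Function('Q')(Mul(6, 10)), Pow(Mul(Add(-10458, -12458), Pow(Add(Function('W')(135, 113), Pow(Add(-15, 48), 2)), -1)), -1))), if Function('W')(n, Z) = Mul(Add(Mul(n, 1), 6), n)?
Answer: Rational(-8675835988, 166364431) ≈ -52.150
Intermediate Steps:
Function('W')(n, Z) = Mul(n, Add(6, n)) (Function('W')(n, Z) = Mul(Add(n, 6), n) = Mul(Add(6, n), n) = Mul(n, Add(6, n)))
Add(Mul(-15688, Pow(-29039, -1)), Mul(Function('Q')(Mul(6, 10)), Pow(Mul(Add(-10458, -12458), Pow(Add(Function('W')(135, 113), Pow(Add(-15, 48), 2)), -1)), -1))) = Add(Mul(-15688, Pow(-29039, -1)), Mul(Mul(6, 10), Pow(Mul(Add(-10458, -12458), Pow(Add(Mul(135, Add(6, 135)), Pow(Add(-15, 48), 2)), -1)), -1))) = Add(Mul(-15688, Rational(-1, 29039)), Mul(60, Pow(Mul(-22916, Pow(Add(Mul(135, 141), Pow(33, 2)), -1)), -1))) = Add(Rational(15688, 29039), Mul(60, Pow(Mul(-22916, Pow(Add(19035, 1089), -1)), -1))) = Add(Rational(15688, 29039), Mul(60, Pow(Mul(-22916, Pow(20124, -1)), -1))) = Add(Rational(15688, 29039), Mul(60, Pow(Mul(-22916, Rational(1, 20124)), -1))) = Add(Rational(15688, 29039), Mul(60, Pow(Rational(-5729, 5031), -1))) = Add(Rational(15688, 29039), Mul(60, Rational(-5031, 5729))) = Add(Rational(15688, 29039), Rational(-301860, 5729)) = Rational(-8675835988, 166364431)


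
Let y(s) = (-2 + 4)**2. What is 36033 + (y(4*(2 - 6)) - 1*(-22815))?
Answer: 58852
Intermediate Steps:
y(s) = 4 (y(s) = 2**2 = 4)
36033 + (y(4*(2 - 6)) - 1*(-22815)) = 36033 + (4 - 1*(-22815)) = 36033 + (4 + 22815) = 36033 + 22819 = 58852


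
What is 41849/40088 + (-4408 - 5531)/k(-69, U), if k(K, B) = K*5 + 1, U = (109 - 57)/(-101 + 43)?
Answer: 12900959/430946 ≈ 29.936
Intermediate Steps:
U = -26/29 (U = 52/(-58) = 52*(-1/58) = -26/29 ≈ -0.89655)
k(K, B) = 1 + 5*K (k(K, B) = 5*K + 1 = 1 + 5*K)
41849/40088 + (-4408 - 5531)/k(-69, U) = 41849/40088 + (-4408 - 5531)/(1 + 5*(-69)) = 41849*(1/40088) - 9939/(1 - 345) = 41849/40088 - 9939/(-344) = 41849/40088 - 9939*(-1/344) = 41849/40088 + 9939/344 = 12900959/430946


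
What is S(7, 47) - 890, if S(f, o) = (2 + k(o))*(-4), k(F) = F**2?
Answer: -9734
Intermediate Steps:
S(f, o) = -8 - 4*o**2 (S(f, o) = (2 + o**2)*(-4) = -8 - 4*o**2)
S(7, 47) - 890 = (-8 - 4*47**2) - 890 = (-8 - 4*2209) - 890 = (-8 - 8836) - 890 = -8844 - 890 = -9734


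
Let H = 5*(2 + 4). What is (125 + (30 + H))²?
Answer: 34225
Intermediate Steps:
H = 30 (H = 5*6 = 30)
(125 + (30 + H))² = (125 + (30 + 30))² = (125 + 60)² = 185² = 34225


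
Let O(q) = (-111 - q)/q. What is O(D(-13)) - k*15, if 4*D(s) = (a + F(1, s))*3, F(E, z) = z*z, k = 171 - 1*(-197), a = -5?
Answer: -226398/41 ≈ -5521.9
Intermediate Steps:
k = 368 (k = 171 + 197 = 368)
F(E, z) = z²
D(s) = -15/4 + 3*s²/4 (D(s) = ((-5 + s²)*3)/4 = (-15 + 3*s²)/4 = -15/4 + 3*s²/4)
O(q) = (-111 - q)/q
O(D(-13)) - k*15 = (-111 - (-15/4 + (¾)*(-13)²))/(-15/4 + (¾)*(-13)²) - 368*15 = (-111 - (-15/4 + (¾)*169))/(-15/4 + (¾)*169) - 1*5520 = (-111 - (-15/4 + 507/4))/(-15/4 + 507/4) - 5520 = (-111 - 1*123)/123 - 5520 = (-111 - 123)/123 - 5520 = (1/123)*(-234) - 5520 = -78/41 - 5520 = -226398/41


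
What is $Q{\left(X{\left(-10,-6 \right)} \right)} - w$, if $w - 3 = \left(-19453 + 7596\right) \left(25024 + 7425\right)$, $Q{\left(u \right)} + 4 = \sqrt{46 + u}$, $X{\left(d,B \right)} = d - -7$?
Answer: $384747786 + \sqrt{43} \approx 3.8475 \cdot 10^{8}$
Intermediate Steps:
$X{\left(d,B \right)} = 7 + d$ ($X{\left(d,B \right)} = d + 7 = 7 + d$)
$Q{\left(u \right)} = -4 + \sqrt{46 + u}$
$w = -384747790$ ($w = 3 + \left(-19453 + 7596\right) \left(25024 + 7425\right) = 3 - 384747793 = -384747790$)
$Q{\left(X{\left(-10,-6 \right)} \right)} - w = \left(-4 + \sqrt{46 + \left(7 - 10\right)}\right) - -384747790 = \left(-4 + \sqrt{46 - 3}\right) + 384747790 = \left(-4 + \sqrt{43}\right) + 384747790 = 384747786 + \sqrt{43}$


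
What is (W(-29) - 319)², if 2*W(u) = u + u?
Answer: 121104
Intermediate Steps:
W(u) = u (W(u) = (u + u)/2 = (2*u)/2 = u)
(W(-29) - 319)² = (-29 - 319)² = (-348)² = 121104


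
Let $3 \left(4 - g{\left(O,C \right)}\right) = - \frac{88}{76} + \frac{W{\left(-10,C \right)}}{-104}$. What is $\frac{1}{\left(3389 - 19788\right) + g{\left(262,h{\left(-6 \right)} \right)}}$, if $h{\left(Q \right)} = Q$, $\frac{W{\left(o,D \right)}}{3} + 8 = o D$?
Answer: $- \frac{114}{1868929} \approx -6.0997 \cdot 10^{-5}$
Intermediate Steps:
$W{\left(o,D \right)} = -24 + 3 D o$ ($W{\left(o,D \right)} = -24 + 3 o D = -24 + 3 D o$)
$g{\left(O,C \right)} = \frac{3193}{741} - \frac{5 C}{52}$ ($g{\left(O,C \right)} = 4 - \frac{- \frac{88}{76} + \frac{-24 + 3 C \left(-10\right)}{-104}}{3} = 4 - \frac{\left(-88\right) \frac{1}{76} + \left(-24 - 30 C\right) \left(- \frac{1}{104}\right)}{3} = 4 - \frac{- \frac{22}{19} + \left(\frac{3}{13} + \frac{15 C}{52}\right)}{3} = 4 - \frac{- \frac{229}{247} + \frac{15 C}{52}}{3} = 4 - \left(- \frac{229}{741} + \frac{5 C}{52}\right) = \frac{3193}{741} - \frac{5 C}{52}$)
$\frac{1}{\left(3389 - 19788\right) + g{\left(262,h{\left(-6 \right)} \right)}} = \frac{1}{\left(3389 - 19788\right) + \left(\frac{3193}{741} - - \frac{15}{26}\right)} = \frac{1}{\left(3389 - 19788\right) + \left(\frac{3193}{741} + \frac{15}{26}\right)} = \frac{1}{-16399 + \frac{557}{114}} = \frac{1}{- \frac{1868929}{114}} = - \frac{114}{1868929}$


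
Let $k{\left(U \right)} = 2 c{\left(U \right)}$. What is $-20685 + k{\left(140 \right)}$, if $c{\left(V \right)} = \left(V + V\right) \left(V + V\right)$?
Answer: $136115$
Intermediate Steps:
$c{\left(V \right)} = 4 V^{2}$ ($c{\left(V \right)} = 2 V 2 V = 4 V^{2}$)
$k{\left(U \right)} = 8 U^{2}$ ($k{\left(U \right)} = 2 \cdot 4 U^{2} = 8 U^{2}$)
$-20685 + k{\left(140 \right)} = -20685 + 8 \cdot 140^{2} = -20685 + 8 \cdot 19600 = -20685 + 156800 = 136115$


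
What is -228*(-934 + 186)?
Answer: 170544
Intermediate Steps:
-228*(-934 + 186) = -228*(-748) = 170544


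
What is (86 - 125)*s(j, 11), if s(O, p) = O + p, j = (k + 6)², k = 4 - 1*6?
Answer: -1053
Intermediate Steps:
k = -2 (k = 4 - 6 = -2)
j = 16 (j = (-2 + 6)² = 4² = 16)
(86 - 125)*s(j, 11) = (86 - 125)*(16 + 11) = -39*27 = -1053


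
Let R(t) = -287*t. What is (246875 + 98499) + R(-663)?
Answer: 535655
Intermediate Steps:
(246875 + 98499) + R(-663) = (246875 + 98499) - 287*(-663) = 345374 + 190281 = 535655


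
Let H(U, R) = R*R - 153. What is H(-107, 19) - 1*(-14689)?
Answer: 14897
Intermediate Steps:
H(U, R) = -153 + R**2 (H(U, R) = R**2 - 153 = -153 + R**2)
H(-107, 19) - 1*(-14689) = (-153 + 19**2) - 1*(-14689) = (-153 + 361) + 14689 = 208 + 14689 = 14897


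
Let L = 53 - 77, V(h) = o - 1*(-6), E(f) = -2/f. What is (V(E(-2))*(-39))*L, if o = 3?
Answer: 8424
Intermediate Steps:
V(h) = 9 (V(h) = 3 - 1*(-6) = 3 + 6 = 9)
L = -24
(V(E(-2))*(-39))*L = (9*(-39))*(-24) = -351*(-24) = 8424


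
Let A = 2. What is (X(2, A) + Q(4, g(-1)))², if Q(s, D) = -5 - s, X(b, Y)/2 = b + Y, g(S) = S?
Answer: 1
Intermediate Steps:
X(b, Y) = 2*Y + 2*b (X(b, Y) = 2*(b + Y) = 2*(Y + b) = 2*Y + 2*b)
(X(2, A) + Q(4, g(-1)))² = ((2*2 + 2*2) + (-5 - 1*4))² = ((4 + 4) + (-5 - 4))² = (8 - 9)² = (-1)² = 1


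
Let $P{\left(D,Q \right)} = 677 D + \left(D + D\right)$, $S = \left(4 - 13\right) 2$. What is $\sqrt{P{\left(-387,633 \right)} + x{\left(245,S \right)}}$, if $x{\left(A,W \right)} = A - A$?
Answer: $3 i \sqrt{29197} \approx 512.61 i$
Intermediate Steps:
$S = -18$ ($S = \left(-9\right) 2 = -18$)
$x{\left(A,W \right)} = 0$
$P{\left(D,Q \right)} = 679 D$ ($P{\left(D,Q \right)} = 677 D + 2 D = 679 D$)
$\sqrt{P{\left(-387,633 \right)} + x{\left(245,S \right)}} = \sqrt{679 \left(-387\right) + 0} = \sqrt{-262773 + 0} = \sqrt{-262773} = 3 i \sqrt{29197}$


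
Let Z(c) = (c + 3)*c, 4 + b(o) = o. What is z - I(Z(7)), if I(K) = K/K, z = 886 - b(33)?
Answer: 856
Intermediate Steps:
b(o) = -4 + o
Z(c) = c*(3 + c) (Z(c) = (3 + c)*c = c*(3 + c))
z = 857 (z = 886 - (-4 + 33) = 886 - 1*29 = 886 - 29 = 857)
I(K) = 1
z - I(Z(7)) = 857 - 1*1 = 857 - 1 = 856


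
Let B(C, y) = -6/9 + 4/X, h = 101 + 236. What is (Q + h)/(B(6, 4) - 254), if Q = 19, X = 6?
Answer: -178/127 ≈ -1.4016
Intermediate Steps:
h = 337
B(C, y) = 0 (B(C, y) = -6/9 + 4/6 = -6*⅑ + 4*(⅙) = -⅔ + ⅔ = 0)
(Q + h)/(B(6, 4) - 254) = (19 + 337)/(0 - 254) = 356/(-254) = 356*(-1/254) = -178/127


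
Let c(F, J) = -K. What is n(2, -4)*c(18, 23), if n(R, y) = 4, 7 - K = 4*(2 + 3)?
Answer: 52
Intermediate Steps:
K = -13 (K = 7 - 4*(2 + 3) = 7 - 4*5 = 7 - 1*20 = 7 - 20 = -13)
c(F, J) = 13 (c(F, J) = -1*(-13) = 13)
n(2, -4)*c(18, 23) = 4*13 = 52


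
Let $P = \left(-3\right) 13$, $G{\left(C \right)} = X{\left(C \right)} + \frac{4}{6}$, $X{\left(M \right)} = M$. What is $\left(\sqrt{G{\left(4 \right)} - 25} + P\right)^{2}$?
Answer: $\frac{\left(117 - i \sqrt{183}\right)^{2}}{9} \approx 1500.7 - 351.72 i$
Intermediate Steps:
$G{\left(C \right)} = \frac{2}{3} + C$ ($G{\left(C \right)} = C + \frac{4}{6} = C + 4 \cdot \frac{1}{6} = C + \frac{2}{3} = \frac{2}{3} + C$)
$P = -39$
$\left(\sqrt{G{\left(4 \right)} - 25} + P\right)^{2} = \left(\sqrt{\left(\frac{2}{3} + 4\right) - 25} - 39\right)^{2} = \left(\sqrt{\frac{14}{3} - 25} - 39\right)^{2} = \left(\sqrt{- \frac{61}{3}} - 39\right)^{2} = \left(\frac{i \sqrt{183}}{3} - 39\right)^{2} = \left(-39 + \frac{i \sqrt{183}}{3}\right)^{2}$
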